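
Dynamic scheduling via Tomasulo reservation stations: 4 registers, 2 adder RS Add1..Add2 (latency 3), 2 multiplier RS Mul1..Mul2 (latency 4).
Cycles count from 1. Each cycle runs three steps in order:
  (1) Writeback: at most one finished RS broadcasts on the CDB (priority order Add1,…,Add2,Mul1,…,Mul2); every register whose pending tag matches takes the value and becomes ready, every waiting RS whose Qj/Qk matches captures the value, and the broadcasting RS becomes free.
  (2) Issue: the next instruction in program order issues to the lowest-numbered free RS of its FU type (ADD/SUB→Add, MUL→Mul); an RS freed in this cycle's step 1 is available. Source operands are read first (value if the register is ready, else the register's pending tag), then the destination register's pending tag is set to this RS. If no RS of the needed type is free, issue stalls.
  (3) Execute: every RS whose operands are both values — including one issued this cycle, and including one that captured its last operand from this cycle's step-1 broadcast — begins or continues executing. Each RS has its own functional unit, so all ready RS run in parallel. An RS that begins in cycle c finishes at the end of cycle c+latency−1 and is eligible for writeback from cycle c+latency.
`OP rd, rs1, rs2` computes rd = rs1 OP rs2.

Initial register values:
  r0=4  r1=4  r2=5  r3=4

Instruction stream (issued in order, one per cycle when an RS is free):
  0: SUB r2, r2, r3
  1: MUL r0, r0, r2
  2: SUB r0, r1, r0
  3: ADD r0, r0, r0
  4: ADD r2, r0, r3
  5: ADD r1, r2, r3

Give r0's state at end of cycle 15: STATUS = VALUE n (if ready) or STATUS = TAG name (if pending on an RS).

cycle 1: issue SUB r2<-Add1 // r0:4,r1:4,r2:Add1,r3:4
cycle 2: issue MUL r0<-Mul1 // r0:Mul1,r1:4,r2:Add1,r3:4
cycle 3: issue SUB r0<-Add2 // r0:Add2,r1:4,r2:Add1,r3:4
cycle 4: CDB Add1=1; issue ADD r0<-Add1 // r0:Add1,r1:4,r2:1,r3:4
cycle 5: stall // r0:Add1,r1:4,r2:1,r3:4
cycle 6: stall // r0:Add1,r1:4,r2:1,r3:4
cycle 7: stall // r0:Add1,r1:4,r2:1,r3:4
cycle 8: CDB Mul1=4; stall // r0:Add1,r1:4,r2:1,r3:4
cycle 9: stall // r0:Add1,r1:4,r2:1,r3:4
cycle 10: stall // r0:Add1,r1:4,r2:1,r3:4
cycle 11: CDB Add2=0; issue ADD r2<-Add2 // r0:Add1,r1:4,r2:Add2,r3:4
cycle 12: stall // r0:Add1,r1:4,r2:Add2,r3:4
cycle 13: stall // r0:Add1,r1:4,r2:Add2,r3:4
cycle 14: CDB Add1=0; issue ADD r1<-Add1 // r0:0,r1:Add1,r2:Add2,r3:4
cycle 15: - // r0:0,r1:Add1,r2:Add2,r3:4

STATUS = VALUE 0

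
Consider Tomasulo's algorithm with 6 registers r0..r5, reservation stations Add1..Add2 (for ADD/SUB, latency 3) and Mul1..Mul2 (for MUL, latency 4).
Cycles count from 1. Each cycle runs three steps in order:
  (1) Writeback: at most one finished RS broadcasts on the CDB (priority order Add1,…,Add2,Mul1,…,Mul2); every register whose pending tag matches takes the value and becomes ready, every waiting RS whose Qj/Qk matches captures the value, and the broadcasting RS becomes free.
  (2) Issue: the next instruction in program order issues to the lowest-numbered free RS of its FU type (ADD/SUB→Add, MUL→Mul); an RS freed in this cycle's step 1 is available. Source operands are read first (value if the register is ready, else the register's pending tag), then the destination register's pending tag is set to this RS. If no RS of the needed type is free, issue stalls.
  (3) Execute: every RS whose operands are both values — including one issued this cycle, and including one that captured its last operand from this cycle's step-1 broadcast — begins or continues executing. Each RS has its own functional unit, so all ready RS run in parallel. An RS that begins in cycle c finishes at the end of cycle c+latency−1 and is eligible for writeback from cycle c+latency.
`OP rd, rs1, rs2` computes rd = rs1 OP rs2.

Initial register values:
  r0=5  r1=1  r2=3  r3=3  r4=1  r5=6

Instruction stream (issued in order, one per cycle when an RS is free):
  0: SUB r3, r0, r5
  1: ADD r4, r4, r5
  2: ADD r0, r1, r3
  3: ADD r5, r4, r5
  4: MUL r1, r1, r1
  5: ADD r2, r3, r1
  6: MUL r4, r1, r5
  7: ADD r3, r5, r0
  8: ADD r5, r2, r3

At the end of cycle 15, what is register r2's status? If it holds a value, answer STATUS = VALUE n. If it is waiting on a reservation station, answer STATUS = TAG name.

STATUS = VALUE 0

cycle 1: issue SUB r3<-Add1 // r0:5,r1:1,r2:3,r3:Add1,r4:1,r5:6
cycle 2: issue ADD r4<-Add2 // r0:5,r1:1,r2:3,r3:Add1,r4:Add2,r5:6
cycle 3: stall // r0:5,r1:1,r2:3,r3:Add1,r4:Add2,r5:6
cycle 4: CDB Add1=-1; issue ADD r0<-Add1 // r0:Add1,r1:1,r2:3,r3:-1,r4:Add2,r5:6
cycle 5: CDB Add2=7; issue ADD r5<-Add2 // r0:Add1,r1:1,r2:3,r3:-1,r4:7,r5:Add2
cycle 6: issue MUL r1<-Mul1 // r0:Add1,r1:Mul1,r2:3,r3:-1,r4:7,r5:Add2
cycle 7: CDB Add1=0; issue ADD r2<-Add1 // r0:0,r1:Mul1,r2:Add1,r3:-1,r4:7,r5:Add2
cycle 8: CDB Add2=13; issue MUL r4<-Mul2 // r0:0,r1:Mul1,r2:Add1,r3:-1,r4:Mul2,r5:13
cycle 9: issue ADD r3<-Add2 // r0:0,r1:Mul1,r2:Add1,r3:Add2,r4:Mul2,r5:13
cycle 10: CDB Mul1=1; stall // r0:0,r1:1,r2:Add1,r3:Add2,r4:Mul2,r5:13
cycle 11: stall // r0:0,r1:1,r2:Add1,r3:Add2,r4:Mul2,r5:13
cycle 12: CDB Add2=13; issue ADD r5<-Add2 // r0:0,r1:1,r2:Add1,r3:13,r4:Mul2,r5:Add2
cycle 13: CDB Add1=0 // r0:0,r1:1,r2:0,r3:13,r4:Mul2,r5:Add2
cycle 14: CDB Mul2=13 // r0:0,r1:1,r2:0,r3:13,r4:13,r5:Add2
cycle 15: - // r0:0,r1:1,r2:0,r3:13,r4:13,r5:Add2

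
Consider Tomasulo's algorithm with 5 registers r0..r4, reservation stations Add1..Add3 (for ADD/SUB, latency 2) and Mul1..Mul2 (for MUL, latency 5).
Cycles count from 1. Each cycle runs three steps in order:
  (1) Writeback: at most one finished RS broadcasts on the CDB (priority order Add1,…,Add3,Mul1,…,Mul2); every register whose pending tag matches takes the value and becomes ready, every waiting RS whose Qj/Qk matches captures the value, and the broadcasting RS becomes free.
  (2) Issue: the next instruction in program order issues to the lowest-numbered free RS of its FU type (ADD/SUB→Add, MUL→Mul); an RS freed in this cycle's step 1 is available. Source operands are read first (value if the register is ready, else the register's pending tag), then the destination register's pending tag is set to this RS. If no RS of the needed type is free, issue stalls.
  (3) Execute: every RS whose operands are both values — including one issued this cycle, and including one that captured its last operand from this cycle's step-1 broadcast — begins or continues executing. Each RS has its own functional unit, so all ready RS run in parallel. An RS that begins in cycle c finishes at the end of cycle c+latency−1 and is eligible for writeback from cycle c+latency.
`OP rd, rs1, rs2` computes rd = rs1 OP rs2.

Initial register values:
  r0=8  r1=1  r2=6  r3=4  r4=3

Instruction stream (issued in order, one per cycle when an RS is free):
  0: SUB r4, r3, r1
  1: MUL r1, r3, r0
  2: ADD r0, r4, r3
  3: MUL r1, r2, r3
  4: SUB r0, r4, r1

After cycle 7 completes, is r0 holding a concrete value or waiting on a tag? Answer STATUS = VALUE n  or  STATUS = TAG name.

c1: issue SUB r4<-Add1 | r0:8,r1:1,r2:6,r3:4,r4:Add1
c2: issue MUL r1<-Mul1 | r0:8,r1:Mul1,r2:6,r3:4,r4:Add1
c3: CDB Add1=3; issue ADD r0<-Add1 | r0:Add1,r1:Mul1,r2:6,r3:4,r4:3
c4: issue MUL r1<-Mul2 | r0:Add1,r1:Mul2,r2:6,r3:4,r4:3
c5: CDB Add1=7; issue SUB r0<-Add1 | r0:Add1,r1:Mul2,r2:6,r3:4,r4:3
c6: - | r0:Add1,r1:Mul2,r2:6,r3:4,r4:3
c7: CDB Mul1=32 | r0:Add1,r1:Mul2,r2:6,r3:4,r4:3

STATUS = TAG Add1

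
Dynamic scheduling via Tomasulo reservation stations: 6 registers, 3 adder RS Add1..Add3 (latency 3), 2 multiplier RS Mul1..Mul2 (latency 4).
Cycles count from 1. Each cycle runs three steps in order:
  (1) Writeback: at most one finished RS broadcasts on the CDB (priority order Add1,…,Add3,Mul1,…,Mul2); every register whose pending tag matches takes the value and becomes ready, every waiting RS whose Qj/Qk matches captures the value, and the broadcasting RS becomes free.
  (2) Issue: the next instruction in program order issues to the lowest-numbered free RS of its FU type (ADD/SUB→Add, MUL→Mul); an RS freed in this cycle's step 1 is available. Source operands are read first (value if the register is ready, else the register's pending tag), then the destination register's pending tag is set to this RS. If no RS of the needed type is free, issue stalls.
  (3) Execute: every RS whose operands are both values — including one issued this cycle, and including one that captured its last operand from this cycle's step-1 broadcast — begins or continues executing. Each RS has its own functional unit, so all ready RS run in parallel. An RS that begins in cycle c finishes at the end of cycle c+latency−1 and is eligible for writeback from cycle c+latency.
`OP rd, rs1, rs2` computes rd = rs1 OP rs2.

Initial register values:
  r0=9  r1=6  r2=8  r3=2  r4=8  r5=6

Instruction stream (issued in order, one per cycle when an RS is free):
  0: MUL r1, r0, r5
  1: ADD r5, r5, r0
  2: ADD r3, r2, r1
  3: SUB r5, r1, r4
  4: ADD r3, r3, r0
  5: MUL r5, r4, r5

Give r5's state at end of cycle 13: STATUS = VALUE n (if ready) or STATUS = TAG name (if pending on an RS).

c1: issue MUL r1<-Mul1 | r0:9,r1:Mul1,r2:8,r3:2,r4:8,r5:6
c2: issue ADD r5<-Add1 | r0:9,r1:Mul1,r2:8,r3:2,r4:8,r5:Add1
c3: issue ADD r3<-Add2 | r0:9,r1:Mul1,r2:8,r3:Add2,r4:8,r5:Add1
c4: issue SUB r5<-Add3 | r0:9,r1:Mul1,r2:8,r3:Add2,r4:8,r5:Add3
c5: CDB Add1=15; issue ADD r3<-Add1 | r0:9,r1:Mul1,r2:8,r3:Add1,r4:8,r5:Add3
c6: CDB Mul1=54; issue MUL r5<-Mul1 | r0:9,r1:54,r2:8,r3:Add1,r4:8,r5:Mul1
c7: - | r0:9,r1:54,r2:8,r3:Add1,r4:8,r5:Mul1
c8: - | r0:9,r1:54,r2:8,r3:Add1,r4:8,r5:Mul1
c9: CDB Add2=62 | r0:9,r1:54,r2:8,r3:Add1,r4:8,r5:Mul1
c10: CDB Add3=46 | r0:9,r1:54,r2:8,r3:Add1,r4:8,r5:Mul1
c11: - | r0:9,r1:54,r2:8,r3:Add1,r4:8,r5:Mul1
c12: CDB Add1=71 | r0:9,r1:54,r2:8,r3:71,r4:8,r5:Mul1
c13: - | r0:9,r1:54,r2:8,r3:71,r4:8,r5:Mul1

STATUS = TAG Mul1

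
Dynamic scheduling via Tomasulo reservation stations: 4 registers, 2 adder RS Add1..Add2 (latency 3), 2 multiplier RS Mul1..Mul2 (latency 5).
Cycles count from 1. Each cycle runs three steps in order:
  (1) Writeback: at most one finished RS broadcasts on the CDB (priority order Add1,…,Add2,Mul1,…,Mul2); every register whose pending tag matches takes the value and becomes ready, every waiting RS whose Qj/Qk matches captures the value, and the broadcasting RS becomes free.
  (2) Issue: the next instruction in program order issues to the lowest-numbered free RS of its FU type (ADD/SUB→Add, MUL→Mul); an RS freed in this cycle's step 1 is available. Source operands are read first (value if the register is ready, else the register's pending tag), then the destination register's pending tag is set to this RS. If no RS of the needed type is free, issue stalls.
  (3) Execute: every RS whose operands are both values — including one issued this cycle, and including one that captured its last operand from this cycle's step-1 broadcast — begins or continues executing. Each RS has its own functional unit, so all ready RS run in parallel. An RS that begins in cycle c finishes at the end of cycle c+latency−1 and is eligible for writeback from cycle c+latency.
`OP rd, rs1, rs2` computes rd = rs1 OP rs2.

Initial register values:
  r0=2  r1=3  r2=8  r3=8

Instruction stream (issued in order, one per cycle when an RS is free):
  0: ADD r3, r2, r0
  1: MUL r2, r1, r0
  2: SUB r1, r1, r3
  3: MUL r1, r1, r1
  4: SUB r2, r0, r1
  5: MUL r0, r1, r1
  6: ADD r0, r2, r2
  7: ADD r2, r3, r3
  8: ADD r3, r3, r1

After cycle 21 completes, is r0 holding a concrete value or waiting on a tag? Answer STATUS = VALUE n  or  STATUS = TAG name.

c1: issue ADD r3<-Add1 | r0:2,r1:3,r2:8,r3:Add1
c2: issue MUL r2<-Mul1 | r0:2,r1:3,r2:Mul1,r3:Add1
c3: issue SUB r1<-Add2 | r0:2,r1:Add2,r2:Mul1,r3:Add1
c4: CDB Add1=10; issue MUL r1<-Mul2 | r0:2,r1:Mul2,r2:Mul1,r3:10
c5: issue SUB r2<-Add1 | r0:2,r1:Mul2,r2:Add1,r3:10
c6: stall | r0:2,r1:Mul2,r2:Add1,r3:10
c7: CDB Add2=-7; stall | r0:2,r1:Mul2,r2:Add1,r3:10
c8: CDB Mul1=6; issue MUL r0<-Mul1 | r0:Mul1,r1:Mul2,r2:Add1,r3:10
c9: issue ADD r0<-Add2 | r0:Add2,r1:Mul2,r2:Add1,r3:10
c10: stall | r0:Add2,r1:Mul2,r2:Add1,r3:10
c11: stall | r0:Add2,r1:Mul2,r2:Add1,r3:10
c12: CDB Mul2=49; stall | r0:Add2,r1:49,r2:Add1,r3:10
c13: stall | r0:Add2,r1:49,r2:Add1,r3:10
c14: stall | r0:Add2,r1:49,r2:Add1,r3:10
c15: CDB Add1=-47; issue ADD r2<-Add1 | r0:Add2,r1:49,r2:Add1,r3:10
c16: stall | r0:Add2,r1:49,r2:Add1,r3:10
c17: CDB Mul1=2401; stall | r0:Add2,r1:49,r2:Add1,r3:10
c18: CDB Add1=20; issue ADD r3<-Add1 | r0:Add2,r1:49,r2:20,r3:Add1
c19: CDB Add2=-94 | r0:-94,r1:49,r2:20,r3:Add1
c20: - | r0:-94,r1:49,r2:20,r3:Add1
c21: CDB Add1=59 | r0:-94,r1:49,r2:20,r3:59

STATUS = VALUE -94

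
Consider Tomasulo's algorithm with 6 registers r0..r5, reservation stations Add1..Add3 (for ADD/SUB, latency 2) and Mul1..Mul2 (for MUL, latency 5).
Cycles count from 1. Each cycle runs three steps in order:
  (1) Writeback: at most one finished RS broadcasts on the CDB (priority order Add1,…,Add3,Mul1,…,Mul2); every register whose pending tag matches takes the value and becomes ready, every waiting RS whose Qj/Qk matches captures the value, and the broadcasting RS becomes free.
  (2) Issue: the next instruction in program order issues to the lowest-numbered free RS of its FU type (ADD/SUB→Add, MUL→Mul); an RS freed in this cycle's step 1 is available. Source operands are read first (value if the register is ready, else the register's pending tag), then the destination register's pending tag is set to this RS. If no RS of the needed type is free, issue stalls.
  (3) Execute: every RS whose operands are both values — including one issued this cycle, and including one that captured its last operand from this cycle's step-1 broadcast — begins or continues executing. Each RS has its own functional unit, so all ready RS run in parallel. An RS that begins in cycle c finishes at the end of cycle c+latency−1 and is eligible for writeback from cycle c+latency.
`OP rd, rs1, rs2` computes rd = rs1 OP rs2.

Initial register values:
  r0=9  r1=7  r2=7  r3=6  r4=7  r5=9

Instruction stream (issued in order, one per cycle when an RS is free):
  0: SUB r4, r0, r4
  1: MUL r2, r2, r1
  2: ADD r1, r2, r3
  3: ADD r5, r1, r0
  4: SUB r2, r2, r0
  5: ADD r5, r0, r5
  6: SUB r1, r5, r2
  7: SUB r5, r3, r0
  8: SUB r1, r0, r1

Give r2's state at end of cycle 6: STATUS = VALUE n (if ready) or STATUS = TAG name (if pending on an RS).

cycle 1: issue SUB r4<-Add1 // r0:9,r1:7,r2:7,r3:6,r4:Add1,r5:9
cycle 2: issue MUL r2<-Mul1 // r0:9,r1:7,r2:Mul1,r3:6,r4:Add1,r5:9
cycle 3: CDB Add1=2; issue ADD r1<-Add1 // r0:9,r1:Add1,r2:Mul1,r3:6,r4:2,r5:9
cycle 4: issue ADD r5<-Add2 // r0:9,r1:Add1,r2:Mul1,r3:6,r4:2,r5:Add2
cycle 5: issue SUB r2<-Add3 // r0:9,r1:Add1,r2:Add3,r3:6,r4:2,r5:Add2
cycle 6: stall // r0:9,r1:Add1,r2:Add3,r3:6,r4:2,r5:Add2

STATUS = TAG Add3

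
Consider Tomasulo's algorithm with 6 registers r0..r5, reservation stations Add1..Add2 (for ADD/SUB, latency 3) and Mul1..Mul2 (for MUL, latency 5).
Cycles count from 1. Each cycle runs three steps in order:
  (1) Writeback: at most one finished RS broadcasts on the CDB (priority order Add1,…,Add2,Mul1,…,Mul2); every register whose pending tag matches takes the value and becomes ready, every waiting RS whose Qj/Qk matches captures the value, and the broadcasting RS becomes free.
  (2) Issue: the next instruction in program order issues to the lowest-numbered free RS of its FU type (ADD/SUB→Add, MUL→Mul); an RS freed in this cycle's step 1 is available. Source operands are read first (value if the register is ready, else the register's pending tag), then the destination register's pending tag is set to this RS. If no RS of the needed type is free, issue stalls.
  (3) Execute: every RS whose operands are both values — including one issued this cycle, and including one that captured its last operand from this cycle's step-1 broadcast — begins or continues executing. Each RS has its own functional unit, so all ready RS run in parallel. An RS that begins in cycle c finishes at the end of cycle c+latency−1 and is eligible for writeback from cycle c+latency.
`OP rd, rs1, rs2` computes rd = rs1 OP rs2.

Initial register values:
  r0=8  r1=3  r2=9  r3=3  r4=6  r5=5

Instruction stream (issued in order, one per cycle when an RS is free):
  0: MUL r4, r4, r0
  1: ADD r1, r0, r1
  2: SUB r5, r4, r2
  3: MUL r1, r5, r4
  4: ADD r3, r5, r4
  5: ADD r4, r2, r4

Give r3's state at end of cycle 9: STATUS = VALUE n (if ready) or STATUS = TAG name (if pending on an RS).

cycle 1: issue MUL r4<-Mul1 // r0:8,r1:3,r2:9,r3:3,r4:Mul1,r5:5
cycle 2: issue ADD r1<-Add1 // r0:8,r1:Add1,r2:9,r3:3,r4:Mul1,r5:5
cycle 3: issue SUB r5<-Add2 // r0:8,r1:Add1,r2:9,r3:3,r4:Mul1,r5:Add2
cycle 4: issue MUL r1<-Mul2 // r0:8,r1:Mul2,r2:9,r3:3,r4:Mul1,r5:Add2
cycle 5: CDB Add1=11; issue ADD r3<-Add1 // r0:8,r1:Mul2,r2:9,r3:Add1,r4:Mul1,r5:Add2
cycle 6: CDB Mul1=48; stall // r0:8,r1:Mul2,r2:9,r3:Add1,r4:48,r5:Add2
cycle 7: stall // r0:8,r1:Mul2,r2:9,r3:Add1,r4:48,r5:Add2
cycle 8: stall // r0:8,r1:Mul2,r2:9,r3:Add1,r4:48,r5:Add2
cycle 9: CDB Add2=39; issue ADD r4<-Add2 // r0:8,r1:Mul2,r2:9,r3:Add1,r4:Add2,r5:39

STATUS = TAG Add1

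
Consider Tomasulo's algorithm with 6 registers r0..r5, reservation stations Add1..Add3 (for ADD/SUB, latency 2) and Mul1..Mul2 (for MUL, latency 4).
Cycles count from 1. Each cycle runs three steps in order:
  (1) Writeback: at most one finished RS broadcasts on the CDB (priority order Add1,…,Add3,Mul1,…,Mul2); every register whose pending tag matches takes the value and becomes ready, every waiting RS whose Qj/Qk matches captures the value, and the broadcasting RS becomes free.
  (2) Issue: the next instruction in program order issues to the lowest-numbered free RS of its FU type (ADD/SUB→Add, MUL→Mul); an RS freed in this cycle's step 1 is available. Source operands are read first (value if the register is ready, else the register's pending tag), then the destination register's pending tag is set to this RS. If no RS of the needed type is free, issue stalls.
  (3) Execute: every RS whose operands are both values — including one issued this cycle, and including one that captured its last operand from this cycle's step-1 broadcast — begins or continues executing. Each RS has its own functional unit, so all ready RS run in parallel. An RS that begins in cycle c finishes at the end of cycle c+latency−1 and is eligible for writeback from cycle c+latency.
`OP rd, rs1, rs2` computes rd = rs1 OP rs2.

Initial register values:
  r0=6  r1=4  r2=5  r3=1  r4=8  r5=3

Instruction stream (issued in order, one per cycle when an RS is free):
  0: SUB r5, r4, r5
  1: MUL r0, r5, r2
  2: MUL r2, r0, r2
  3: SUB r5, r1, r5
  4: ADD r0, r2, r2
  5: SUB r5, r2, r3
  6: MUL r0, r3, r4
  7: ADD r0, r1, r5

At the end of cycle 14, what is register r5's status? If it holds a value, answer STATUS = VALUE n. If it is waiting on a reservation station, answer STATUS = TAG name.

c1: issue SUB r5<-Add1 | r0:6,r1:4,r2:5,r3:1,r4:8,r5:Add1
c2: issue MUL r0<-Mul1 | r0:Mul1,r1:4,r2:5,r3:1,r4:8,r5:Add1
c3: CDB Add1=5; issue MUL r2<-Mul2 | r0:Mul1,r1:4,r2:Mul2,r3:1,r4:8,r5:5
c4: issue SUB r5<-Add1 | r0:Mul1,r1:4,r2:Mul2,r3:1,r4:8,r5:Add1
c5: issue ADD r0<-Add2 | r0:Add2,r1:4,r2:Mul2,r3:1,r4:8,r5:Add1
c6: CDB Add1=-1; issue SUB r5<-Add1 | r0:Add2,r1:4,r2:Mul2,r3:1,r4:8,r5:Add1
c7: CDB Mul1=25; issue MUL r0<-Mul1 | r0:Mul1,r1:4,r2:Mul2,r3:1,r4:8,r5:Add1
c8: issue ADD r0<-Add3 | r0:Add3,r1:4,r2:Mul2,r3:1,r4:8,r5:Add1
c9: - | r0:Add3,r1:4,r2:Mul2,r3:1,r4:8,r5:Add1
c10: - | r0:Add3,r1:4,r2:Mul2,r3:1,r4:8,r5:Add1
c11: CDB Mul1=8 | r0:Add3,r1:4,r2:Mul2,r3:1,r4:8,r5:Add1
c12: CDB Mul2=125 | r0:Add3,r1:4,r2:125,r3:1,r4:8,r5:Add1
c13: - | r0:Add3,r1:4,r2:125,r3:1,r4:8,r5:Add1
c14: CDB Add1=124 | r0:Add3,r1:4,r2:125,r3:1,r4:8,r5:124

STATUS = VALUE 124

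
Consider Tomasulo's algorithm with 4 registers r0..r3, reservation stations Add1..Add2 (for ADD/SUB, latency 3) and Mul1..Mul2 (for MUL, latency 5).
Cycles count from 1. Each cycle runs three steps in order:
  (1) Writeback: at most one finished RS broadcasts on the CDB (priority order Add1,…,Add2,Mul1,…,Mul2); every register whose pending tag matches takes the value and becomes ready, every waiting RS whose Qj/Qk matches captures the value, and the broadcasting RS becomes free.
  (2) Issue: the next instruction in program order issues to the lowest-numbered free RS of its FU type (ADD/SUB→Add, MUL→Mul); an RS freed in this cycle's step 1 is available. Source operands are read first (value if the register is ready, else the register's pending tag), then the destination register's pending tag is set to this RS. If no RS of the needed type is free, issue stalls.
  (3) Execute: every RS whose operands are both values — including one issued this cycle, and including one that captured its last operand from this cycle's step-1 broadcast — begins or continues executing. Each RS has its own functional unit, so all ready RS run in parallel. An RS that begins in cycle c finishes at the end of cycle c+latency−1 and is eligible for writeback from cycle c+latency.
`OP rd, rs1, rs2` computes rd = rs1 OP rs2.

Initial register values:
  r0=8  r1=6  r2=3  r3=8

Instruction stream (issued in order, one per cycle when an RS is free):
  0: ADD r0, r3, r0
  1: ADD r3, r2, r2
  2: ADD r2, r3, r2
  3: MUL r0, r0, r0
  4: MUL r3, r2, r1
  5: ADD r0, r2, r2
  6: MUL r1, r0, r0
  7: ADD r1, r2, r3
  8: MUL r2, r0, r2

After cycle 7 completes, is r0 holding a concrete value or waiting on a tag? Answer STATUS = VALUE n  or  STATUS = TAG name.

STATUS = TAG Add2

cycle 1: issue ADD r0<-Add1 // r0:Add1,r1:6,r2:3,r3:8
cycle 2: issue ADD r3<-Add2 // r0:Add1,r1:6,r2:3,r3:Add2
cycle 3: stall // r0:Add1,r1:6,r2:3,r3:Add2
cycle 4: CDB Add1=16; issue ADD r2<-Add1 // r0:16,r1:6,r2:Add1,r3:Add2
cycle 5: CDB Add2=6; issue MUL r0<-Mul1 // r0:Mul1,r1:6,r2:Add1,r3:6
cycle 6: issue MUL r3<-Mul2 // r0:Mul1,r1:6,r2:Add1,r3:Mul2
cycle 7: issue ADD r0<-Add2 // r0:Add2,r1:6,r2:Add1,r3:Mul2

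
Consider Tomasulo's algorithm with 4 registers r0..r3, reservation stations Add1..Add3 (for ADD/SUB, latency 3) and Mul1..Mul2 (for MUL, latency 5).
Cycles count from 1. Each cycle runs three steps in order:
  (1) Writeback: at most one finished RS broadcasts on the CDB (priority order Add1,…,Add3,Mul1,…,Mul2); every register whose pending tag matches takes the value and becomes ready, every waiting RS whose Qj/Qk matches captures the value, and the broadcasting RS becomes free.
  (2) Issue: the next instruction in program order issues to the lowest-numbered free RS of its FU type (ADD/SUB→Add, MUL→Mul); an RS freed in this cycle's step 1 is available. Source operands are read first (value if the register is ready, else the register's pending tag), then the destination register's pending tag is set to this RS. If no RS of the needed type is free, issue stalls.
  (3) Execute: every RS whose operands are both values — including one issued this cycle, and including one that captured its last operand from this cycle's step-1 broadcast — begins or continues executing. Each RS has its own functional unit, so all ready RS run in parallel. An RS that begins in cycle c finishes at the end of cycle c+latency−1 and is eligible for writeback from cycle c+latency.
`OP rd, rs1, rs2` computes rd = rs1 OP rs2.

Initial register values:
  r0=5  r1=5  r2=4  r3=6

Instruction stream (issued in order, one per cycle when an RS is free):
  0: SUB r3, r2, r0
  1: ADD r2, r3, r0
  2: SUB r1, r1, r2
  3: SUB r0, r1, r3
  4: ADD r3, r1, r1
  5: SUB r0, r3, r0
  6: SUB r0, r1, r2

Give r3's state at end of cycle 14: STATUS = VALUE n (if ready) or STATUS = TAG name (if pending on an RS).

cycle 1: issue SUB r3<-Add1 // r0:5,r1:5,r2:4,r3:Add1
cycle 2: issue ADD r2<-Add2 // r0:5,r1:5,r2:Add2,r3:Add1
cycle 3: issue SUB r1<-Add3 // r0:5,r1:Add3,r2:Add2,r3:Add1
cycle 4: CDB Add1=-1; issue SUB r0<-Add1 // r0:Add1,r1:Add3,r2:Add2,r3:-1
cycle 5: stall // r0:Add1,r1:Add3,r2:Add2,r3:-1
cycle 6: stall // r0:Add1,r1:Add3,r2:Add2,r3:-1
cycle 7: CDB Add2=4; issue ADD r3<-Add2 // r0:Add1,r1:Add3,r2:4,r3:Add2
cycle 8: stall // r0:Add1,r1:Add3,r2:4,r3:Add2
cycle 9: stall // r0:Add1,r1:Add3,r2:4,r3:Add2
cycle 10: CDB Add3=1; issue SUB r0<-Add3 // r0:Add3,r1:1,r2:4,r3:Add2
cycle 11: stall // r0:Add3,r1:1,r2:4,r3:Add2
cycle 12: stall // r0:Add3,r1:1,r2:4,r3:Add2
cycle 13: CDB Add1=2; issue SUB r0<-Add1 // r0:Add1,r1:1,r2:4,r3:Add2
cycle 14: CDB Add2=2 // r0:Add1,r1:1,r2:4,r3:2

STATUS = VALUE 2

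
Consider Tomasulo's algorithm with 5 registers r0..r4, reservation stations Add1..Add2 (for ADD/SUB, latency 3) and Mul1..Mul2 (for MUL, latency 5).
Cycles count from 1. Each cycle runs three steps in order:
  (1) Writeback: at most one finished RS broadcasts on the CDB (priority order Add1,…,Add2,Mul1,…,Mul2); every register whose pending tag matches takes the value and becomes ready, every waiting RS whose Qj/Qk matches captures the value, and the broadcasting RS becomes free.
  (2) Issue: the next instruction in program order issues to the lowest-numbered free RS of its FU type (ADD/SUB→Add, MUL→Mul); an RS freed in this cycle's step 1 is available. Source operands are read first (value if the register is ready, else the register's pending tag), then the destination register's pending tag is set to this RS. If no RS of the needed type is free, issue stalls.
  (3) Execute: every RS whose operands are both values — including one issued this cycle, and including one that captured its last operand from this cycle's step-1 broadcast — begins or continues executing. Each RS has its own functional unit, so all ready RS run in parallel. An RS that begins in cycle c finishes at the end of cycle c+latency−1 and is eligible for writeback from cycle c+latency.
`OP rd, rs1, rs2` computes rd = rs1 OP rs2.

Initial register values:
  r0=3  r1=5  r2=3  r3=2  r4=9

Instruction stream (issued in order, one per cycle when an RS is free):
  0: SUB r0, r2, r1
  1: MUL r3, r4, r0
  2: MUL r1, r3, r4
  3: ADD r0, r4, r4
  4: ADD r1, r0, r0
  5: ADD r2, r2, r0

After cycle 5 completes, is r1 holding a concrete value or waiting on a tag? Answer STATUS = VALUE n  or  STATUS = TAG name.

STATUS = TAG Add2

  c1: issue SUB r0<-Add1  regs: r0:Add1,r1:5,r2:3,r3:2,r4:9
  c2: issue MUL r3<-Mul1  regs: r0:Add1,r1:5,r2:3,r3:Mul1,r4:9
  c3: issue MUL r1<-Mul2  regs: r0:Add1,r1:Mul2,r2:3,r3:Mul1,r4:9
  c4: CDB Add1=-2; issue ADD r0<-Add1  regs: r0:Add1,r1:Mul2,r2:3,r3:Mul1,r4:9
  c5: issue ADD r1<-Add2  regs: r0:Add1,r1:Add2,r2:3,r3:Mul1,r4:9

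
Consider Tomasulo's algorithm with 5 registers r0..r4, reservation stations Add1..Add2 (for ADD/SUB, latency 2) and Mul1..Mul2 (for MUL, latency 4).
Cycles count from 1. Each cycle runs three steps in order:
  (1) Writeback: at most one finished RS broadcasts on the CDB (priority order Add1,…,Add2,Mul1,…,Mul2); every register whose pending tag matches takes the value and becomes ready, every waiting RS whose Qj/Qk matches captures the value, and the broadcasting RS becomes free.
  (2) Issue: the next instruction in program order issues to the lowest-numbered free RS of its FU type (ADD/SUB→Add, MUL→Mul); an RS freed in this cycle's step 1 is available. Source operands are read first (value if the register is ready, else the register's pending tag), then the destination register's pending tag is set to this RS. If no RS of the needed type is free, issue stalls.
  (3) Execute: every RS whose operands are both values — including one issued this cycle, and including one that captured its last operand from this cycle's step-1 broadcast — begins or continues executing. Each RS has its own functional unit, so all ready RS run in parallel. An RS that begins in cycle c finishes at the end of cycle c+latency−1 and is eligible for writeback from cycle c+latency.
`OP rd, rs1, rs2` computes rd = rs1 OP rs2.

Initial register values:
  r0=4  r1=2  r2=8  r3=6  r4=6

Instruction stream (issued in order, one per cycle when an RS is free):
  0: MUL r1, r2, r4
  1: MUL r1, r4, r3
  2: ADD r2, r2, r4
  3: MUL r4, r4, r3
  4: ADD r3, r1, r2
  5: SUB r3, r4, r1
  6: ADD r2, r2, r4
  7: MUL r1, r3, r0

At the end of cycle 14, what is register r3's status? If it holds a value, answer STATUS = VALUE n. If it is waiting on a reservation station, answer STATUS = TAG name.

c1: issue MUL r1<-Mul1 | r0:4,r1:Mul1,r2:8,r3:6,r4:6
c2: issue MUL r1<-Mul2 | r0:4,r1:Mul2,r2:8,r3:6,r4:6
c3: issue ADD r2<-Add1 | r0:4,r1:Mul2,r2:Add1,r3:6,r4:6
c4: stall | r0:4,r1:Mul2,r2:Add1,r3:6,r4:6
c5: CDB Add1=14; stall | r0:4,r1:Mul2,r2:14,r3:6,r4:6
c6: CDB Mul1=48; issue MUL r4<-Mul1 | r0:4,r1:Mul2,r2:14,r3:6,r4:Mul1
c7: CDB Mul2=36; issue ADD r3<-Add1 | r0:4,r1:36,r2:14,r3:Add1,r4:Mul1
c8: issue SUB r3<-Add2 | r0:4,r1:36,r2:14,r3:Add2,r4:Mul1
c9: CDB Add1=50; issue ADD r2<-Add1 | r0:4,r1:36,r2:Add1,r3:Add2,r4:Mul1
c10: CDB Mul1=36; issue MUL r1<-Mul1 | r0:4,r1:Mul1,r2:Add1,r3:Add2,r4:36
c11: - | r0:4,r1:Mul1,r2:Add1,r3:Add2,r4:36
c12: CDB Add1=50 | r0:4,r1:Mul1,r2:50,r3:Add2,r4:36
c13: CDB Add2=0 | r0:4,r1:Mul1,r2:50,r3:0,r4:36
c14: - | r0:4,r1:Mul1,r2:50,r3:0,r4:36

STATUS = VALUE 0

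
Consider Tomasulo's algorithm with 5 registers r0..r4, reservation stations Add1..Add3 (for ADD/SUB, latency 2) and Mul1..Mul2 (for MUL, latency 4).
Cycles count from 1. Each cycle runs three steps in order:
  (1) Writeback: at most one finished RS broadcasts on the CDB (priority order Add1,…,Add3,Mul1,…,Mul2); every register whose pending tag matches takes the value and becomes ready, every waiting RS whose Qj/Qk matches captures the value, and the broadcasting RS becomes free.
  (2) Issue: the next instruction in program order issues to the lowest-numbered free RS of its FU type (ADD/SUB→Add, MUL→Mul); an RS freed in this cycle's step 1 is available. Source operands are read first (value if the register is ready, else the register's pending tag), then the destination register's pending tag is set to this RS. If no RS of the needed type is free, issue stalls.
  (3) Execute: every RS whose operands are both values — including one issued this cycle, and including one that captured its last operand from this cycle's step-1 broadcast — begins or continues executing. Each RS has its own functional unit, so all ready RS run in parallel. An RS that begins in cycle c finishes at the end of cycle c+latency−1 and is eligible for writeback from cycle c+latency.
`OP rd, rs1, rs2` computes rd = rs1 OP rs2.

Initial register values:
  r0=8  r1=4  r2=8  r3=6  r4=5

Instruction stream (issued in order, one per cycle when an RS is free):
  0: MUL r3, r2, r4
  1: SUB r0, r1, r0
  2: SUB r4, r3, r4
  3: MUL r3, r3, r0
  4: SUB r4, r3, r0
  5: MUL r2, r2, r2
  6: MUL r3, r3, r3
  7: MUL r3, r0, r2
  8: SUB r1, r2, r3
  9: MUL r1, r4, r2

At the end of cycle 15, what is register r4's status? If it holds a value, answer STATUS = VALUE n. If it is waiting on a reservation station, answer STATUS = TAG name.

STATUS = VALUE -156

cycle 1: issue MUL r3<-Mul1 // r0:8,r1:4,r2:8,r3:Mul1,r4:5
cycle 2: issue SUB r0<-Add1 // r0:Add1,r1:4,r2:8,r3:Mul1,r4:5
cycle 3: issue SUB r4<-Add2 // r0:Add1,r1:4,r2:8,r3:Mul1,r4:Add2
cycle 4: CDB Add1=-4; issue MUL r3<-Mul2 // r0:-4,r1:4,r2:8,r3:Mul2,r4:Add2
cycle 5: CDB Mul1=40; issue SUB r4<-Add1 // r0:-4,r1:4,r2:8,r3:Mul2,r4:Add1
cycle 6: issue MUL r2<-Mul1 // r0:-4,r1:4,r2:Mul1,r3:Mul2,r4:Add1
cycle 7: CDB Add2=35; stall // r0:-4,r1:4,r2:Mul1,r3:Mul2,r4:Add1
cycle 8: stall // r0:-4,r1:4,r2:Mul1,r3:Mul2,r4:Add1
cycle 9: CDB Mul2=-160; issue MUL r3<-Mul2 // r0:-4,r1:4,r2:Mul1,r3:Mul2,r4:Add1
cycle 10: CDB Mul1=64; issue MUL r3<-Mul1 // r0:-4,r1:4,r2:64,r3:Mul1,r4:Add1
cycle 11: CDB Add1=-156; issue SUB r1<-Add1 // r0:-4,r1:Add1,r2:64,r3:Mul1,r4:-156
cycle 12: stall // r0:-4,r1:Add1,r2:64,r3:Mul1,r4:-156
cycle 13: CDB Mul2=25600; issue MUL r1<-Mul2 // r0:-4,r1:Mul2,r2:64,r3:Mul1,r4:-156
cycle 14: CDB Mul1=-256 // r0:-4,r1:Mul2,r2:64,r3:-256,r4:-156
cycle 15: - // r0:-4,r1:Mul2,r2:64,r3:-256,r4:-156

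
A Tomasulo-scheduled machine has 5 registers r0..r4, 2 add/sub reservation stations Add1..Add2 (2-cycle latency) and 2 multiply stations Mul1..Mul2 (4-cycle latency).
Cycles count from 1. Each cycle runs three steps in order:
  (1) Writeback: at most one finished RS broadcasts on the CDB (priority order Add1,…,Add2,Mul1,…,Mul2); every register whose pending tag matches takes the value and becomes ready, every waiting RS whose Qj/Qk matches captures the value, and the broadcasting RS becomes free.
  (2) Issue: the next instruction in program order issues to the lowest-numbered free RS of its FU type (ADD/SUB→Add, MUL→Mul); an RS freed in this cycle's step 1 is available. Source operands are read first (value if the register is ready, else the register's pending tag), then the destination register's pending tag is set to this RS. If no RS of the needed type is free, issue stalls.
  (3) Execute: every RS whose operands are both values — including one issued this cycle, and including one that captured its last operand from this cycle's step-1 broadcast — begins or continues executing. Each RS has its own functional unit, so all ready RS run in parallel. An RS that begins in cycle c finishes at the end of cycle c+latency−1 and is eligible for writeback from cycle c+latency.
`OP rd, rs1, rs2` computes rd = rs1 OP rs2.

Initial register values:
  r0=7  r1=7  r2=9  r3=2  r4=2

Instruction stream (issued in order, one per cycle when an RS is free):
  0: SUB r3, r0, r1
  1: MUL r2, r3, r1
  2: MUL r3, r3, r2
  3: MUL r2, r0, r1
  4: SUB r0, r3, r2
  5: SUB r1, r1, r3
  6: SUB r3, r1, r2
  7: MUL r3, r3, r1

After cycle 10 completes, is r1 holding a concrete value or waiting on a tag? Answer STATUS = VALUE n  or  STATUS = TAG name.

c1: issue SUB r3<-Add1 | r0:7,r1:7,r2:9,r3:Add1,r4:2
c2: issue MUL r2<-Mul1 | r0:7,r1:7,r2:Mul1,r3:Add1,r4:2
c3: CDB Add1=0; issue MUL r3<-Mul2 | r0:7,r1:7,r2:Mul1,r3:Mul2,r4:2
c4: stall | r0:7,r1:7,r2:Mul1,r3:Mul2,r4:2
c5: stall | r0:7,r1:7,r2:Mul1,r3:Mul2,r4:2
c6: stall | r0:7,r1:7,r2:Mul1,r3:Mul2,r4:2
c7: CDB Mul1=0; issue MUL r2<-Mul1 | r0:7,r1:7,r2:Mul1,r3:Mul2,r4:2
c8: issue SUB r0<-Add1 | r0:Add1,r1:7,r2:Mul1,r3:Mul2,r4:2
c9: issue SUB r1<-Add2 | r0:Add1,r1:Add2,r2:Mul1,r3:Mul2,r4:2
c10: stall | r0:Add1,r1:Add2,r2:Mul1,r3:Mul2,r4:2

STATUS = TAG Add2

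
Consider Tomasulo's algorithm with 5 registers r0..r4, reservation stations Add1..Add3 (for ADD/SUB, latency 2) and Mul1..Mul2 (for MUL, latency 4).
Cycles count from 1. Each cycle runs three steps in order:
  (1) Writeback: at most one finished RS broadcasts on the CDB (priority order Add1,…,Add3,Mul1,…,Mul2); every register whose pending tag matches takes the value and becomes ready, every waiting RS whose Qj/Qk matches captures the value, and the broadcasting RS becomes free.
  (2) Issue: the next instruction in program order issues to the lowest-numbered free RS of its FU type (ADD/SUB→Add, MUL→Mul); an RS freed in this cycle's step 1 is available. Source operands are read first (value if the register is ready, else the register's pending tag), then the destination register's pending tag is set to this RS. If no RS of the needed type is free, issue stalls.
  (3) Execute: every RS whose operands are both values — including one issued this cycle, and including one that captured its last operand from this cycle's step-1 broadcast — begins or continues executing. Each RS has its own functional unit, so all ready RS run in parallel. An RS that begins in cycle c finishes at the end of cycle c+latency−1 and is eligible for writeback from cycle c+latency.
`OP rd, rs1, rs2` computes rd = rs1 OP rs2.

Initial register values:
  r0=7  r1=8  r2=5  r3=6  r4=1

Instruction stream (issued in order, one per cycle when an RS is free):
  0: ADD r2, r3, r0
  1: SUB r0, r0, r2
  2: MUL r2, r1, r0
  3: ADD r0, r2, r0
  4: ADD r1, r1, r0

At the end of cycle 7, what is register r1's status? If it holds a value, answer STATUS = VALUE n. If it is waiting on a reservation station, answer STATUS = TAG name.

STATUS = TAG Add2

cycle 1: issue ADD r2<-Add1 // r0:7,r1:8,r2:Add1,r3:6,r4:1
cycle 2: issue SUB r0<-Add2 // r0:Add2,r1:8,r2:Add1,r3:6,r4:1
cycle 3: CDB Add1=13; issue MUL r2<-Mul1 // r0:Add2,r1:8,r2:Mul1,r3:6,r4:1
cycle 4: issue ADD r0<-Add1 // r0:Add1,r1:8,r2:Mul1,r3:6,r4:1
cycle 5: CDB Add2=-6; issue ADD r1<-Add2 // r0:Add1,r1:Add2,r2:Mul1,r3:6,r4:1
cycle 6: - // r0:Add1,r1:Add2,r2:Mul1,r3:6,r4:1
cycle 7: - // r0:Add1,r1:Add2,r2:Mul1,r3:6,r4:1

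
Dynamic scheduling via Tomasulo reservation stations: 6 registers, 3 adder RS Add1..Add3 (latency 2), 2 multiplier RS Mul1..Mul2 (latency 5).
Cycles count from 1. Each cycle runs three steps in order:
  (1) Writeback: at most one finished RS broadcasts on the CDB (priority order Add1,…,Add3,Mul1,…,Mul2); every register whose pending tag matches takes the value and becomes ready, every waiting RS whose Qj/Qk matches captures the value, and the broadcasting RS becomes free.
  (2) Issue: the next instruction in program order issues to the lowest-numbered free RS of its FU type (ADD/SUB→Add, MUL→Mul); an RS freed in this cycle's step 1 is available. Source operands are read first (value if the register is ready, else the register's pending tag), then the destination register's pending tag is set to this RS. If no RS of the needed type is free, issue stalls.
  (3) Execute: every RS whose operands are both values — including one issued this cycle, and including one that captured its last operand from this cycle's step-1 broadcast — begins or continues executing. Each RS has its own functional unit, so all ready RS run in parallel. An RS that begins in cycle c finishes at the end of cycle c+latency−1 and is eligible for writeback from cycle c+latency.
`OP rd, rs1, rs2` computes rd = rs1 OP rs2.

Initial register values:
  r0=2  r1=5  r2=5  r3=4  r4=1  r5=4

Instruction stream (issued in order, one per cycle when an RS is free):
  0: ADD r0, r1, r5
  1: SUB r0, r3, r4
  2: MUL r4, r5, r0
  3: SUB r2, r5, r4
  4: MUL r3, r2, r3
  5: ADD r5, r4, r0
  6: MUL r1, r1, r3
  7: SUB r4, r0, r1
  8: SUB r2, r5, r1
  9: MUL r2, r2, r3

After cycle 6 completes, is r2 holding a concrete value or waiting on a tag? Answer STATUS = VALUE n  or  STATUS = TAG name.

c1: issue ADD r0<-Add1 | r0:Add1,r1:5,r2:5,r3:4,r4:1,r5:4
c2: issue SUB r0<-Add2 | r0:Add2,r1:5,r2:5,r3:4,r4:1,r5:4
c3: CDB Add1=9; issue MUL r4<-Mul1 | r0:Add2,r1:5,r2:5,r3:4,r4:Mul1,r5:4
c4: CDB Add2=3; issue SUB r2<-Add1 | r0:3,r1:5,r2:Add1,r3:4,r4:Mul1,r5:4
c5: issue MUL r3<-Mul2 | r0:3,r1:5,r2:Add1,r3:Mul2,r4:Mul1,r5:4
c6: issue ADD r5<-Add2 | r0:3,r1:5,r2:Add1,r3:Mul2,r4:Mul1,r5:Add2

STATUS = TAG Add1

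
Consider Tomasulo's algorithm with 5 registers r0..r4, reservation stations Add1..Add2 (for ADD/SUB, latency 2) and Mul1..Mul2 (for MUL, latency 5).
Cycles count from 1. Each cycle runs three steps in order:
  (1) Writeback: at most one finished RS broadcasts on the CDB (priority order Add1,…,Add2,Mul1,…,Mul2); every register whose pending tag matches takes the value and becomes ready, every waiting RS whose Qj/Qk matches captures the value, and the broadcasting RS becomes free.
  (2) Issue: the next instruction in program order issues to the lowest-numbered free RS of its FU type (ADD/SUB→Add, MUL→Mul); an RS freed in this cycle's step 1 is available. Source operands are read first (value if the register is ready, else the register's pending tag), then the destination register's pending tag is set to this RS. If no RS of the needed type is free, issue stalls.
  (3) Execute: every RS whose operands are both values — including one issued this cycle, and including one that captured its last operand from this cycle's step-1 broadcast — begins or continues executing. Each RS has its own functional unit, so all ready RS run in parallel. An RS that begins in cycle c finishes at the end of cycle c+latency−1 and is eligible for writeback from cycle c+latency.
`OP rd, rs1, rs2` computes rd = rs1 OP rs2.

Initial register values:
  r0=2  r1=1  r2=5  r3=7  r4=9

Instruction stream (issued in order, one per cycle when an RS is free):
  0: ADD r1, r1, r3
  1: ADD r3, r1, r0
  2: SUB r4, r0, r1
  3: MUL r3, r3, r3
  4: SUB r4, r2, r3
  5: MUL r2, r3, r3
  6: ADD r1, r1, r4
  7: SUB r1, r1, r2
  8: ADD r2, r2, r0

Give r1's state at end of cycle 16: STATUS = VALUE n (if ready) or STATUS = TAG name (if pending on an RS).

c1: issue ADD r1<-Add1 | r0:2,r1:Add1,r2:5,r3:7,r4:9
c2: issue ADD r3<-Add2 | r0:2,r1:Add1,r2:5,r3:Add2,r4:9
c3: CDB Add1=8; issue SUB r4<-Add1 | r0:2,r1:8,r2:5,r3:Add2,r4:Add1
c4: issue MUL r3<-Mul1 | r0:2,r1:8,r2:5,r3:Mul1,r4:Add1
c5: CDB Add1=-6; issue SUB r4<-Add1 | r0:2,r1:8,r2:5,r3:Mul1,r4:Add1
c6: CDB Add2=10; issue MUL r2<-Mul2 | r0:2,r1:8,r2:Mul2,r3:Mul1,r4:Add1
c7: issue ADD r1<-Add2 | r0:2,r1:Add2,r2:Mul2,r3:Mul1,r4:Add1
c8: stall | r0:2,r1:Add2,r2:Mul2,r3:Mul1,r4:Add1
c9: stall | r0:2,r1:Add2,r2:Mul2,r3:Mul1,r4:Add1
c10: stall | r0:2,r1:Add2,r2:Mul2,r3:Mul1,r4:Add1
c11: CDB Mul1=100; stall | r0:2,r1:Add2,r2:Mul2,r3:100,r4:Add1
c12: stall | r0:2,r1:Add2,r2:Mul2,r3:100,r4:Add1
c13: CDB Add1=-95; issue SUB r1<-Add1 | r0:2,r1:Add1,r2:Mul2,r3:100,r4:-95
c14: stall | r0:2,r1:Add1,r2:Mul2,r3:100,r4:-95
c15: CDB Add2=-87; issue ADD r2<-Add2 | r0:2,r1:Add1,r2:Add2,r3:100,r4:-95
c16: CDB Mul2=10000 | r0:2,r1:Add1,r2:Add2,r3:100,r4:-95

STATUS = TAG Add1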